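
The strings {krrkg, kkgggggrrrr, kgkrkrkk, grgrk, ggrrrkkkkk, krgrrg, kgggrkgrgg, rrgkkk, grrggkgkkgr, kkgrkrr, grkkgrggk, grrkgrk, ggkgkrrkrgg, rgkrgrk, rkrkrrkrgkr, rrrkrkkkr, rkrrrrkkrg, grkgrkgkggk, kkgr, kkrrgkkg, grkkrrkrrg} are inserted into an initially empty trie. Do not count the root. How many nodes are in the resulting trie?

Insert word by word; a character creates a node only if that edge doesn't already exist:
  "krrkg" → 5 new (k, r, r, k, g)
  "kkgggggrrrr" → prefix "k" already present; 10 new (k, g, g, g, g, g, r, r, r, r)
  "kgkrkrkk" → prefix "k" already present; 7 new (g, k, r, k, r, k, k)
  "grgrk" → 5 new (g, r, g, r, k)
  "ggrrrkkkkk" → prefix "g" already present; 9 new (g, r, r, r, k, k, k, k, k)
  "krgrrg" → prefix "kr" already present; 4 new (g, r, r, g)
  "kgggrkgrgg" → prefix "kg" already present; 8 new (g, g, r, k, g, r, g, g)
  "rrgkkk" → 6 new (r, r, g, k, k, k)
  "grrggkgkkgr" → prefix "gr" already present; 9 new (r, g, g, k, g, k, k, g, r)
  "kkgrkrr" → prefix "kkg" already present; 4 new (r, k, r, r)
  "grkkgrggk" → prefix "gr" already present; 7 new (k, k, g, r, g, g, k)
  "grrkgrk" → prefix "grr" already present; 4 new (k, g, r, k)
  "ggkgkrrkrgg" → prefix "gg" already present; 9 new (k, g, k, r, r, k, r, g, g)
  "rgkrgrk" → prefix "r" already present; 6 new (g, k, r, g, r, k)
  "rkrkrrkrgkr" → prefix "r" already present; 10 new (k, r, k, r, r, k, r, g, k, r)
  "rrrkrkkkr" → prefix "rr" already present; 7 new (r, k, r, k, k, k, r)
  "rkrrrrkkrg" → prefix "rkr" already present; 7 new (r, r, r, k, k, r, g)
  "grkgrkgkggk" → prefix "grk" already present; 8 new (g, r, k, g, k, g, g, k)
  "kkgr" → prefix "kkgr" already present; 0 new (none)
  "kkrrgkkg" → prefix "kk" already present; 6 new (r, r, g, k, k, g)
  "grkkrrkrrg" → prefix "grkk" already present; 6 new (r, r, k, r, r, g)
Total nodes = 5 + 10 + 7 + 5 + 9 + 4 + 8 + 6 + 9 + 4 + 7 + 4 + 9 + 6 + 10 + 7 + 7 + 8 + 0 + 6 + 6 = 137

137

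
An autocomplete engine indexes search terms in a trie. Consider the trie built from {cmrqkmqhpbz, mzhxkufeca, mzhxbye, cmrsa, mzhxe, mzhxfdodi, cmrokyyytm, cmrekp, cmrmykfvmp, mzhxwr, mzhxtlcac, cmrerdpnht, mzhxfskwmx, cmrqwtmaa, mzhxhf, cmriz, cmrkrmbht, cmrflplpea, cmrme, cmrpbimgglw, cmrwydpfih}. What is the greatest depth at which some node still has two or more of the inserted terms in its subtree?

5

Look for the deepest trie node that still has at least two words in its subtree.
"mzhxfdodi" and "mzhxfskwmx" agree on "mzhxf" (5 characters) before diverging; nothing deeper is shared.
Longest shared-prefix length: 5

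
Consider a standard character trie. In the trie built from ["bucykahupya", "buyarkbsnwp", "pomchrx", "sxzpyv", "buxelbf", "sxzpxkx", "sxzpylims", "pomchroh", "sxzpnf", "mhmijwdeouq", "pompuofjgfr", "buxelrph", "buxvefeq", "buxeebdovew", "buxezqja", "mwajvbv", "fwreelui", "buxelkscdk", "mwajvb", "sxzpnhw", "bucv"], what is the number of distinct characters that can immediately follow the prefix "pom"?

Follow the path "pom" to its node, then look at its outgoing edges.
Distinct next characters after "pom": c, p.
That node has 2 child edges.

2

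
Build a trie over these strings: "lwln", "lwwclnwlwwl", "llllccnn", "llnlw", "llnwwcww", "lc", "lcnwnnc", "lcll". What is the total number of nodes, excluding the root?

Insert word by word; a character creates a node only if that edge doesn't already exist:
  "lwln" → 4 new (l, w, l, n)
  "lwwclnwlwwl" → prefix "lw" already present; 9 new (w, c, l, n, w, l, w, w, l)
  "llllccnn" → prefix "l" already present; 7 new (l, l, l, c, c, n, n)
  "llnlw" → prefix "ll" already present; 3 new (n, l, w)
  "llnwwcww" → prefix "lln" already present; 5 new (w, w, c, w, w)
  "lc" → prefix "l" already present; 1 new (c)
  "lcnwnnc" → prefix "lc" already present; 5 new (n, w, n, n, c)
  "lcll" → prefix "lc" already present; 2 new (l, l)
Total nodes = 4 + 9 + 7 + 3 + 5 + 1 + 5 + 2 = 36

36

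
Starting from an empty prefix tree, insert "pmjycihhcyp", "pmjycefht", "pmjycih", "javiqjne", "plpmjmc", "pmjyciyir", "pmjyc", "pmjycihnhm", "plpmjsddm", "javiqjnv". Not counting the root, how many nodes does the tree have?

40

Trace insertions, counting only characters that open a new branch:
  "pmjycihhcyp" → 11 new (p, m, j, y, c, i, h, h, c, y, p)
  "pmjycefht" → prefix "pmjyc" already present; 4 new (e, f, h, t)
  "pmjycih" → prefix "pmjycih" already present; 0 new (none)
  "javiqjne" → 8 new (j, a, v, i, q, j, n, e)
  "plpmjmc" → prefix "p" already present; 6 new (l, p, m, j, m, c)
  "pmjyciyir" → prefix "pmjyci" already present; 3 new (y, i, r)
  "pmjyc" → prefix "pmjyc" already present; 0 new (none)
  "pmjycihnhm" → prefix "pmjycih" already present; 3 new (n, h, m)
  "plpmjsddm" → prefix "plpmj" already present; 4 new (s, d, d, m)
  "javiqjnv" → prefix "javiqjn" already present; 1 new (v)
Total nodes = 11 + 4 + 0 + 8 + 6 + 3 + 0 + 3 + 4 + 1 = 40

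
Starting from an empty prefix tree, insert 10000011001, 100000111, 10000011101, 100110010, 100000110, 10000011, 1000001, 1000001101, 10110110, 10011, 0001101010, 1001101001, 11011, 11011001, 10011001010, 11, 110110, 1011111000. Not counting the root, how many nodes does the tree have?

56

For each word, the new-node count is its length minus the longest prefix already in the trie:
  "10000011001" → 11 new (1, 0, 0, 0, 0, 0, 1, 1, 0, 0, 1)
  "100000111" → prefix "10000011" already present; 1 new (1)
  "10000011101" → prefix "100000111" already present; 2 new (0, 1)
  "100110010" → prefix "100" already present; 6 new (1, 1, 0, 0, 1, 0)
  "100000110" → prefix "100000110" already present; 0 new (none)
  "10000011" → prefix "10000011" already present; 0 new (none)
  "1000001" → prefix "1000001" already present; 0 new (none)
  "1000001101" → prefix "100000110" already present; 1 new (1)
  "10110110" → prefix "10" already present; 6 new (1, 1, 0, 1, 1, 0)
  "10011" → prefix "10011" already present; 0 new (none)
  "0001101010" → 10 new (0, 0, 0, 1, 1, 0, 1, 0, 1, 0)
  "1001101001" → prefix "100110" already present; 4 new (1, 0, 0, 1)
  "11011" → prefix "1" already present; 4 new (1, 0, 1, 1)
  "11011001" → prefix "11011" already present; 3 new (0, 0, 1)
  "10011001010" → prefix "100110010" already present; 2 new (1, 0)
  "11" → prefix "11" already present; 0 new (none)
  "110110" → prefix "110110" already present; 0 new (none)
  "1011111000" → prefix "1011" already present; 6 new (1, 1, 1, 0, 0, 0)
Total nodes = 11 + 1 + 2 + 6 + 0 + 0 + 0 + 1 + 6 + 0 + 10 + 4 + 4 + 3 + 2 + 0 + 0 + 6 = 56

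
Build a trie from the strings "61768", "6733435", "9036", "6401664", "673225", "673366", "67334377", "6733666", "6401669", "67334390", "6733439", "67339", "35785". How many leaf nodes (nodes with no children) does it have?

11

A leaf is a node with no children — equivalently, the end of a word that is not a proper prefix of any other stored word.
Those words: "35785", "61768", "6401664", "6401669", "673225", "6733435", "67334377", "67334390", "6733666", "67339", "9036"
Leaf count: 11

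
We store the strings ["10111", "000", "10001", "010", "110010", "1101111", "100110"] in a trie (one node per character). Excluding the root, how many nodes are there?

Trace insertions, counting only characters that open a new branch:
  "10111" → 5 new (1, 0, 1, 1, 1)
  "000" → 3 new (0, 0, 0)
  "10001" → prefix "10" already present; 3 new (0, 0, 1)
  "010" → prefix "0" already present; 2 new (1, 0)
  "110010" → prefix "1" already present; 5 new (1, 0, 0, 1, 0)
  "1101111" → prefix "110" already present; 4 new (1, 1, 1, 1)
  "100110" → prefix "100" already present; 3 new (1, 1, 0)
Total nodes = 5 + 3 + 3 + 2 + 5 + 4 + 3 = 25

25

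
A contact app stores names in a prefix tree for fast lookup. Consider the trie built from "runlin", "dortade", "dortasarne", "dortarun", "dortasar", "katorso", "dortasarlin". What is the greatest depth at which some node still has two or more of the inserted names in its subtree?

8

Equivalently: take the maximum, over all pairs, of their longest common prefix length.
e.g. "dortasar" and "dortasarlin" share the prefix "dortasar" of length 8; no pair shares a longer one.
Longest shared-prefix length: 8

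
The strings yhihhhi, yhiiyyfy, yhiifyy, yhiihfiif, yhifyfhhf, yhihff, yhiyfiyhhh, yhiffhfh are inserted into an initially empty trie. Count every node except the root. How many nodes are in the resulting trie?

Insert word by word; a character creates a node only if that edge doesn't already exist:
  "yhihhhi" → 7 new (y, h, i, h, h, h, i)
  "yhiiyyfy" → prefix "yhi" already present; 5 new (i, y, y, f, y)
  "yhiifyy" → prefix "yhii" already present; 3 new (f, y, y)
  "yhiihfiif" → prefix "yhii" already present; 5 new (h, f, i, i, f)
  "yhifyfhhf" → prefix "yhi" already present; 6 new (f, y, f, h, h, f)
  "yhihff" → prefix "yhih" already present; 2 new (f, f)
  "yhiyfiyhhh" → prefix "yhi" already present; 7 new (y, f, i, y, h, h, h)
  "yhiffhfh" → prefix "yhif" already present; 4 new (f, h, f, h)
Total nodes = 7 + 5 + 3 + 5 + 6 + 2 + 7 + 4 = 39

39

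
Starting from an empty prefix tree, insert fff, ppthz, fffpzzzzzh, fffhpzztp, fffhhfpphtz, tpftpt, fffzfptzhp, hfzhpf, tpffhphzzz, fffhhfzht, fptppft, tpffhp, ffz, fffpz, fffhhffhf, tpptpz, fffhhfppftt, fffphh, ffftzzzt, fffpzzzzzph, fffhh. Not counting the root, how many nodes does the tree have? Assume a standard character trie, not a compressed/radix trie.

83

Insert word by word; a character creates a node only if that edge doesn't already exist:
  "fff" → 3 new (f, f, f)
  "ppthz" → 5 new (p, p, t, h, z)
  "fffpzzzzzh" → prefix "fff" already present; 7 new (p, z, z, z, z, z, h)
  "fffhpzztp" → prefix "fff" already present; 6 new (h, p, z, z, t, p)
  "fffhhfpphtz" → prefix "fffh" already present; 7 new (h, f, p, p, h, t, z)
  "tpftpt" → 6 new (t, p, f, t, p, t)
  "fffzfptzhp" → prefix "fff" already present; 7 new (z, f, p, t, z, h, p)
  "hfzhpf" → 6 new (h, f, z, h, p, f)
  "tpffhphzzz" → prefix "tpf" already present; 7 new (f, h, p, h, z, z, z)
  "fffhhfzht" → prefix "fffhhf" already present; 3 new (z, h, t)
  "fptppft" → prefix "f" already present; 6 new (p, t, p, p, f, t)
  "tpffhp" → prefix "tpffhp" already present; 0 new (none)
  "ffz" → prefix "ff" already present; 1 new (z)
  "fffpz" → prefix "fffpz" already present; 0 new (none)
  "fffhhffhf" → prefix "fffhhf" already present; 3 new (f, h, f)
  "tpptpz" → prefix "tp" already present; 4 new (p, t, p, z)
  "fffhhfppftt" → prefix "fffhhfpp" already present; 3 new (f, t, t)
  "fffphh" → prefix "fffp" already present; 2 new (h, h)
  "ffftzzzt" → prefix "fff" already present; 5 new (t, z, z, z, t)
  "fffpzzzzzph" → prefix "fffpzzzzz" already present; 2 new (p, h)
  "fffhh" → prefix "fffhh" already present; 0 new (none)
Total nodes = 3 + 5 + 7 + 6 + 7 + 6 + 7 + 6 + 7 + 3 + 6 + 0 + 1 + 0 + 3 + 4 + 3 + 2 + 5 + 2 + 0 = 83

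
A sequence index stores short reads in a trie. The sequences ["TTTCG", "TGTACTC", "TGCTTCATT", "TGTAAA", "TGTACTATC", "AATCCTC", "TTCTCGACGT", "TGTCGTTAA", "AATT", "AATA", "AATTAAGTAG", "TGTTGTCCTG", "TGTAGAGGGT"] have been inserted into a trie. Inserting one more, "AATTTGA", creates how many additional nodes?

The longest prefix of "AATTTGA" already in the trie is "AATT" (length 4).
New nodes needed: |"AATTTGA"| − 4 = 7 − 4 = 3.

3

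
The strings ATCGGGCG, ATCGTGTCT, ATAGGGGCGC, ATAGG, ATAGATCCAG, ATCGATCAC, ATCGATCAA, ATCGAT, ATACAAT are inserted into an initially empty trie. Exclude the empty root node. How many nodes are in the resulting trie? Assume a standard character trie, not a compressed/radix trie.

37

Trace insertions, counting only characters that open a new branch:
  "ATCGGGCG" → 8 new (A, T, C, G, G, G, C, G)
  "ATCGTGTCT" → prefix "ATCG" already present; 5 new (T, G, T, C, T)
  "ATAGGGGCGC" → prefix "AT" already present; 8 new (A, G, G, G, G, C, G, C)
  "ATAGG" → prefix "ATAGG" already present; 0 new (none)
  "ATAGATCCAG" → prefix "ATAG" already present; 6 new (A, T, C, C, A, G)
  "ATCGATCAC" → prefix "ATCG" already present; 5 new (A, T, C, A, C)
  "ATCGATCAA" → prefix "ATCGATCA" already present; 1 new (A)
  "ATCGAT" → prefix "ATCGAT" already present; 0 new (none)
  "ATACAAT" → prefix "ATA" already present; 4 new (C, A, A, T)
Total nodes = 8 + 5 + 8 + 0 + 6 + 5 + 1 + 0 + 4 = 37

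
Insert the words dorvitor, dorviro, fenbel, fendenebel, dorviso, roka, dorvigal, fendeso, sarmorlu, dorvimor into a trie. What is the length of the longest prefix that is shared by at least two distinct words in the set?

5

The deepest shared node is where two words last agree before diverging.
e.g. "dorvigal" and "dorvimor" share the prefix "dorvi" of length 5; no pair shares a longer one.
Longest shared-prefix length: 5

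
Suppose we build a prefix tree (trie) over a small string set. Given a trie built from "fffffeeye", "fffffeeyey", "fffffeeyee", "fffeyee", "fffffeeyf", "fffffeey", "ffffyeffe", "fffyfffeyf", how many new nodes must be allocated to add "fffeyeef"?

"fffeyee" is already a path in the trie; the remaining "f" must be added.
So 8 − 7 = 1 new nodes.

1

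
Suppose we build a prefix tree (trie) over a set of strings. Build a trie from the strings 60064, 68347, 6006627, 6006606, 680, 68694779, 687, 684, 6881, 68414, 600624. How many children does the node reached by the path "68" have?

The children of the "68" node are the distinct next characters among strings starting with "68".
Characters that immediately follow "68" among the stored strings: {0, 3, 4, 6, 7, 8}.
That node has 6 child edges.

6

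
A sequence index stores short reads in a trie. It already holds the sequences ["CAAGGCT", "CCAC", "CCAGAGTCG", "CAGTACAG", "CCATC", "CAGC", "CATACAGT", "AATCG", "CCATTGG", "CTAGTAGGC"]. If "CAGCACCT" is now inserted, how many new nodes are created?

"CAGC" is already a path in the trie; the remaining "ACCT" must be added.
So 8 − 4 = 4 new nodes.

4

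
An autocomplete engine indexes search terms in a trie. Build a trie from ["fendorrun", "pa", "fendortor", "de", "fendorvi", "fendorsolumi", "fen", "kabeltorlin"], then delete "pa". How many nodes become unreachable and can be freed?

After clearing the end-marker at "pa", prune upward until reaching a node still needed by another word.
No other word shares any prefix with "pa", so all 2 of its nodes go.
Nodes removed: 2

2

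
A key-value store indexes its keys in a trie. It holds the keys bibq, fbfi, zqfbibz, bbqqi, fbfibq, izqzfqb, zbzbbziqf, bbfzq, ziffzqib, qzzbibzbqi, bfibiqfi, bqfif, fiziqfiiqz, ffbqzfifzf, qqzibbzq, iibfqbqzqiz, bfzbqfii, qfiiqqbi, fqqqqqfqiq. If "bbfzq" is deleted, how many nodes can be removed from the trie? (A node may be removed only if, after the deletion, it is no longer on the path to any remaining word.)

3

Walk "bbfzq" from the leaf back toward the root, removing each node that no remaining word uses.
The suffix "fzq" (3 nodes) is used only by "bbfzq"; the node for "bb" still has the child "q", so pruning stops there.
Nodes removed: 3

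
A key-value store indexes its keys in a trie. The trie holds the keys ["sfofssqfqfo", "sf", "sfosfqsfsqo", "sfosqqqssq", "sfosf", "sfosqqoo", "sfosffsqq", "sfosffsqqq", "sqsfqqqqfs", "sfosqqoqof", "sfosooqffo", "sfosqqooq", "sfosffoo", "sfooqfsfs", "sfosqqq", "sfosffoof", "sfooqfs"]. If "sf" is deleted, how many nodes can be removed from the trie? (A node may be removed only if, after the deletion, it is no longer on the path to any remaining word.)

0

Walk "sf" from the leaf back toward the root, removing each node that no remaining word uses.
Every node on "sf" is still needed (e.g. by "sfofssqfqfo"), so nothing is freed.
Nodes removed: 0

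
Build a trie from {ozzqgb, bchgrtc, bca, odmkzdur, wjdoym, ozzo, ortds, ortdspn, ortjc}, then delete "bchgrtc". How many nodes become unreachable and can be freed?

A node on "bchgrtc"'s path can go only if nothing else ends at it or branches off below it.
The suffix "hgrtc" (5 nodes) is used only by "bchgrtc"; the node for "bc" still has the child "a", so pruning stops there.
Nodes removed: 5

5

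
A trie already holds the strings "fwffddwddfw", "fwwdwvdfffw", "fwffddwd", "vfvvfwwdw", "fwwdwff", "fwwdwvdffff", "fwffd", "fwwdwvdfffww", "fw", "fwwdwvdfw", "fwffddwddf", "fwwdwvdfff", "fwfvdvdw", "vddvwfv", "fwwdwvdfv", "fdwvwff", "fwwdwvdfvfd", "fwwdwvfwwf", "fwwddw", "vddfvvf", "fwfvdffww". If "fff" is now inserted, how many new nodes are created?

2

"f" is already a path in the trie; the remaining "ff" must be added.
New nodes needed: |"fff"| − 1 = 3 − 1 = 2.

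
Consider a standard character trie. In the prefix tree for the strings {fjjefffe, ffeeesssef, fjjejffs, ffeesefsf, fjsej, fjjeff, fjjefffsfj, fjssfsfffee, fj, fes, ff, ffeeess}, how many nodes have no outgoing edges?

Leaves are exactly the stored words that no other stored word extends.
Those words: "fes", "ffeeesssef", "ffeesefsf", "fjjefffe", "fjjefffsfj", "fjjejffs", "fjsej", "fjssfsfffee"
Leaf count: 8

8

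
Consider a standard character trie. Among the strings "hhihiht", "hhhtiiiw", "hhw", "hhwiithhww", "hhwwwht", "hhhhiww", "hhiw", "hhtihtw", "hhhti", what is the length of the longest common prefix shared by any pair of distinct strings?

Equivalently: take the maximum, over all pairs, of their longest common prefix length.
e.g. "hhhti" and "hhhtiiiw" share the prefix "hhhti" of length 5; no pair shares a longer one.
Longest shared-prefix length: 5

5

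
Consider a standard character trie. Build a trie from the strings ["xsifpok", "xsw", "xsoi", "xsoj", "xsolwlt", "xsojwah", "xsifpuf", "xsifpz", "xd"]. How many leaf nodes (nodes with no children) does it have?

8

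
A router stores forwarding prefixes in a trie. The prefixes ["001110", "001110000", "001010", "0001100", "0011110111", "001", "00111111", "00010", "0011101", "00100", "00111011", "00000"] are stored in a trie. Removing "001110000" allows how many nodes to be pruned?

3

A node on "001110000"'s path can go only if nothing else ends at it or branches off below it.
The suffix "000" (3 nodes) is used only by "001110000"; the node for "001110" still has the child "1", so pruning stops there.
Nodes removed: 3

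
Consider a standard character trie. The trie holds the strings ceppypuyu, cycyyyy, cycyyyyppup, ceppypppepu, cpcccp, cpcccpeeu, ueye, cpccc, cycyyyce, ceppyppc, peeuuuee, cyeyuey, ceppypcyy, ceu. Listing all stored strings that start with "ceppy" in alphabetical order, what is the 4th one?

ceppypuyu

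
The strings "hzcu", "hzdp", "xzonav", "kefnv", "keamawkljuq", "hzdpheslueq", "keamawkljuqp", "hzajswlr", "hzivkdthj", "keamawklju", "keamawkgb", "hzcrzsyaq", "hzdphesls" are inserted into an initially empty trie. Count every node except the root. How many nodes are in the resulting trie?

56

Count nodes per top-level branch (shared prefixes stored once):
  'h'-branch (hzajswlr, hzcrzsyaq, hzcu, hzdp, hzdphesls, hzdpheslueq, hzivkdthj): 33 nodes
  'k'-branch (keamawkgb, keamawklju, keamawkljuq, keamawkljuqp, kefnv): 17 nodes
  'x'-branch (xzonav): 6 nodes
Sum: 56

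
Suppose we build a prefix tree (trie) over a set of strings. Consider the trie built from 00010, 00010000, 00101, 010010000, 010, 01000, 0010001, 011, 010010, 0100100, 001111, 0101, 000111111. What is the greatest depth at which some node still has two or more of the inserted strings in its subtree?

The deepest shared node is where two words last agree before diverging.
"0100100" and "010010000" agree on "0100100" (7 characters) before diverging; nothing deeper is shared.
Longest shared-prefix length: 7

7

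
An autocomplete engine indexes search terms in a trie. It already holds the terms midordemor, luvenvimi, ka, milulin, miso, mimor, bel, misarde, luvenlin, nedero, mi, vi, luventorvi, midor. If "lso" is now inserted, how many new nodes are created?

2

Walking "lso" from the root, the first 1 characters ("l") follow existing edges; "s" is the first miss.
New nodes needed: |"lso"| − 1 = 3 − 1 = 2.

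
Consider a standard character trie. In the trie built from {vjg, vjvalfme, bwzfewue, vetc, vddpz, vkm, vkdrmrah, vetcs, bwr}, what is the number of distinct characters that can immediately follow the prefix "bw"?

2

The children of the "bw" node are the distinct next characters among strings starting with "bw".
Distinct next characters after "bw": r, z.
That node has 2 child edges.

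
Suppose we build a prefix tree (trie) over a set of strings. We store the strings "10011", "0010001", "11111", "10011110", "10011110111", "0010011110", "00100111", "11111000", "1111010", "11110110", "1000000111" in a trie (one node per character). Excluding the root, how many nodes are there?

42

For each word, the new-node count is its length minus the longest prefix already in the trie:
  "10011" → 5 new (1, 0, 0, 1, 1)
  "0010001" → 7 new (0, 0, 1, 0, 0, 0, 1)
  "11111" → prefix "1" already present; 4 new (1, 1, 1, 1)
  "10011110" → prefix "10011" already present; 3 new (1, 1, 0)
  "10011110111" → prefix "10011110" already present; 3 new (1, 1, 1)
  "0010011110" → prefix "00100" already present; 5 new (1, 1, 1, 1, 0)
  "00100111" → prefix "00100111" already present; 0 new (none)
  "11111000" → prefix "11111" already present; 3 new (0, 0, 0)
  "1111010" → prefix "1111" already present; 3 new (0, 1, 0)
  "11110110" → prefix "111101" already present; 2 new (1, 0)
  "1000000111" → prefix "100" already present; 7 new (0, 0, 0, 0, 1, 1, 1)
Total nodes = 5 + 7 + 4 + 3 + 3 + 5 + 0 + 3 + 3 + 2 + 7 = 42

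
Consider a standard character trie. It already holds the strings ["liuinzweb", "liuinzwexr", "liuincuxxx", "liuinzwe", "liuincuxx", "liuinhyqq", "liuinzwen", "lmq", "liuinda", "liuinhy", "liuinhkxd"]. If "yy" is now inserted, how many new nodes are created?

"yy" shares no prefix with any stored word, so all 2 characters open new nodes.
2 − 0 = 2 new nodes.

2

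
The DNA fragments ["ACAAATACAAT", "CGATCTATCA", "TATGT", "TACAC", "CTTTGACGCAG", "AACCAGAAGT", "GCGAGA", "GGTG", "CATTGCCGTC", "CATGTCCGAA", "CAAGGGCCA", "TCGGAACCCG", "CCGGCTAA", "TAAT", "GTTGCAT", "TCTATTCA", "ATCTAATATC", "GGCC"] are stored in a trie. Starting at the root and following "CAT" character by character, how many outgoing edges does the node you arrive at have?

Follow the path "CAT" to its node, then look at its outgoing edges.
Characters that immediately follow "CAT" among the stored strings: {G, T}.
That node has 2 child edges.

2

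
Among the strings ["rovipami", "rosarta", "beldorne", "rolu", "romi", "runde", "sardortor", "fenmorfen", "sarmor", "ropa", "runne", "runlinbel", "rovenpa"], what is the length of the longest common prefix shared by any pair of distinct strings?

3

Equivalently: take the maximum, over all pairs, of their longest common prefix length.
"rovenpa" and "rovipami" agree on "rov" (3 characters) before diverging; nothing deeper is shared.
Longest shared-prefix length: 3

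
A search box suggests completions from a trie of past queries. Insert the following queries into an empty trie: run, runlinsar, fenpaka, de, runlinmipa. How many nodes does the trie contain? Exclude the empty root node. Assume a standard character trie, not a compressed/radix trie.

22

Insert word by word; a character creates a node only if that edge doesn't already exist:
  "run" → 3 new (r, u, n)
  "runlinsar" → prefix "run" already present; 6 new (l, i, n, s, a, r)
  "fenpaka" → 7 new (f, e, n, p, a, k, a)
  "de" → 2 new (d, e)
  "runlinmipa" → prefix "runlin" already present; 4 new (m, i, p, a)
Total nodes = 3 + 6 + 7 + 2 + 4 = 22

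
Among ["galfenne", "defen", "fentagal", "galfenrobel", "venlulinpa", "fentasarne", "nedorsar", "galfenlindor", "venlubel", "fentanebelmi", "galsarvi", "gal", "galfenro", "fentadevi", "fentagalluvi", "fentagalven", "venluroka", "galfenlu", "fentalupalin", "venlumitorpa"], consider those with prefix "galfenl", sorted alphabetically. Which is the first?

galfenlindor

Filter for "galfenl…" and sort: "galfenlindor", "galfenlu"
Position 1: galfenlindor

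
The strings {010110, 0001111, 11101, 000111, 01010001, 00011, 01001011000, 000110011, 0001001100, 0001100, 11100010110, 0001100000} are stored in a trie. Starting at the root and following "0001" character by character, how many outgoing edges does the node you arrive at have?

2

Follow the path "0001" to its node, then look at its outgoing edges.
Characters that immediately follow "0001" among the stored strings: {0, 1}.
That node has 2 child edges.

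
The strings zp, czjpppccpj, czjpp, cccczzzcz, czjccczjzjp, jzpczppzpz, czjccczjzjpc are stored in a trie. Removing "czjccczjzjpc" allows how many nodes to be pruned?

Walk "czjccczjzjpc" from the leaf back toward the root, removing each node that no remaining word uses.
The suffix "c" (1 node) is used only by "czjccczjzjpc"; "czjccczjzjp" is itself a stored word, so pruning stops there.
Nodes removed: 1

1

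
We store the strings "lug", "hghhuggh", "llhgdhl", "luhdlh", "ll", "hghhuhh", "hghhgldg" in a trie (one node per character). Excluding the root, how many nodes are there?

27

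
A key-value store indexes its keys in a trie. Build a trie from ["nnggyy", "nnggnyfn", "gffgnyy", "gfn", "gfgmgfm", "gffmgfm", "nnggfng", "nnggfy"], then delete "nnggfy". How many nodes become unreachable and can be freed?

1

After clearing the end-marker at "nnggfy", prune upward until reaching a node still needed by another word.
The suffix "y" (1 node) is used only by "nnggfy"; the node for "nnggf" still has the child "n", so pruning stops there.
Nodes removed: 1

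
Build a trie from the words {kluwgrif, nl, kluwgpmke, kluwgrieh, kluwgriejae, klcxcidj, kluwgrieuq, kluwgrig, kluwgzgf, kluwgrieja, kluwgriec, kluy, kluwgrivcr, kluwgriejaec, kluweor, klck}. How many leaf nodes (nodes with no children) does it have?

Leaves are exactly the stored words that no other stored word extends.
Those words: "klck", "klcxcidj", "kluweor", "kluwgpmke", "kluwgriec", "kluwgrieh", "kluwgriejaec", "kluwgrieuq", "kluwgrif", "kluwgrig", "kluwgrivcr", "kluwgzgf", "kluy", "nl"
Leaf count: 14

14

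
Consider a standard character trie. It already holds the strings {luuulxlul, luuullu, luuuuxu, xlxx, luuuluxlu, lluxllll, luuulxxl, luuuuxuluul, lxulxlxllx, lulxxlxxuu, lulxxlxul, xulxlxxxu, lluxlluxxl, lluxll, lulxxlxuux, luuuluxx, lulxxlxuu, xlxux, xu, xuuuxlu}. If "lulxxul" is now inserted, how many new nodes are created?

2

"lulxx" is already a path in the trie; the remaining "ul" must be added.
So 7 − 5 = 2 new nodes.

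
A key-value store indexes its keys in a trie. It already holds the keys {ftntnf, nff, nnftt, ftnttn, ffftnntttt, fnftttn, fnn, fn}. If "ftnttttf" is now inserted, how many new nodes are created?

3

The longest prefix of "ftnttttf" already in the trie is "ftntt" (length 5).
Each of the 3 remaining characters creates one node.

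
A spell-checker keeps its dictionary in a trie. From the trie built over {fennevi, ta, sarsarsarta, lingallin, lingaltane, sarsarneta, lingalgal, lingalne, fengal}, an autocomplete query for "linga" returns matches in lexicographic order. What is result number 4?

lingaltane

DFS of the "linga" subtree visits, in order: "lingalgal", "lingallin", "lingalne", "lingaltane"
Position 4: lingaltane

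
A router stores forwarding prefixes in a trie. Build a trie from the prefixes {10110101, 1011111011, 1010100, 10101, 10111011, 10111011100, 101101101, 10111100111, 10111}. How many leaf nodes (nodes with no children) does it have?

6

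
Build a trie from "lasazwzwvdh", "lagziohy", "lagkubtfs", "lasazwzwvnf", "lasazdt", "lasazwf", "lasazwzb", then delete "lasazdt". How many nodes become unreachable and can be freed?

A node on "lasazdt"'s path can go only if nothing else ends at it or branches off below it.
The suffix "dt" (2 nodes) is used only by "lasazdt"; the node for "lasaz" still has the child "w", so pruning stops there.
Nodes removed: 2

2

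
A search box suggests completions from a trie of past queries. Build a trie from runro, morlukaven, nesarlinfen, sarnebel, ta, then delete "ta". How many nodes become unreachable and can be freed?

Walk "ta" from the leaf back toward the root, removing each node that no remaining word uses.
No other word shares any prefix with "ta", so all 2 of its nodes go.
Nodes removed: 2

2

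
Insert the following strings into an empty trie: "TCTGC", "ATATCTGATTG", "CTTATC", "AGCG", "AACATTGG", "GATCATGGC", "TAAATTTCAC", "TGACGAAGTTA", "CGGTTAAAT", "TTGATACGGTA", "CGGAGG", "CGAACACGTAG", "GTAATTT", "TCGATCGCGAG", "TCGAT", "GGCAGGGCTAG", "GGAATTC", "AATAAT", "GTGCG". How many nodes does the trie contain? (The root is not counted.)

Count nodes per top-level branch (shared prefixes stored once):
  'A'-branch (AACATTGG, AATAAT, AGCG, ATATCTGATTG): 25 nodes
  'C'-branch (CGAACACGTAG, CGGAGG, CGGTTAAAT, CTTATC): 26 nodes
  'G'-branch (GATCATGGC, GGAATTC, GGCAGGGCTAG, GTAATTT, GTGCG): 33 nodes
  'T'-branch (TAAATTTCAC, TCGAT, TCGATCGCGAG, TCTGC, TGACGAAGTTA, TTGATACGGTA): 43 nodes
Sum: 127

127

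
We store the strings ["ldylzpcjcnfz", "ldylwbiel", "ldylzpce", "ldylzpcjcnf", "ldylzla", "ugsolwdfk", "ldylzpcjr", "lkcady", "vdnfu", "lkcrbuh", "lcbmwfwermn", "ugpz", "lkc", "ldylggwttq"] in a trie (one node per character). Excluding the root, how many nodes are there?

62

Count nodes per top-level branch (shared prefixes stored once):
  'l'-branch (lcbmwfwermn, ldylggwttq, ldylwbiel, ldylzla, ldylzpce, ldylzpcjcnf, ldylzpcjcnfz, ldylzpcjr, lkc, lkcady, lkcrbuh): 46 nodes
  'u'-branch (ugpz, ugsolwdfk): 11 nodes
  'v'-branch (vdnfu): 5 nodes
Sum: 62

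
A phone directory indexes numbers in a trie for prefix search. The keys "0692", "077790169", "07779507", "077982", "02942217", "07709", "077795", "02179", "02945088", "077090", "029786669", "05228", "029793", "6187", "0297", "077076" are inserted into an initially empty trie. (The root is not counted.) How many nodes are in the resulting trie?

For each word, the new-node count is its length minus the longest prefix already in the trie:
  "0692" → 4 new (0, 6, 9, 2)
  "077790169" → prefix "0" already present; 8 new (7, 7, 7, 9, 0, 1, 6, 9)
  "07779507" → prefix "07779" already present; 3 new (5, 0, 7)
  "077982" → prefix "077" already present; 3 new (9, 8, 2)
  "02942217" → prefix "0" already present; 7 new (2, 9, 4, 2, 2, 1, 7)
  "07709" → prefix "077" already present; 2 new (0, 9)
  "077795" → prefix "077795" already present; 0 new (none)
  "02179" → prefix "02" already present; 3 new (1, 7, 9)
  "02945088" → prefix "0294" already present; 4 new (5, 0, 8, 8)
  "077090" → prefix "07709" already present; 1 new (0)
  "029786669" → prefix "029" already present; 6 new (7, 8, 6, 6, 6, 9)
  "05228" → prefix "0" already present; 4 new (5, 2, 2, 8)
  "029793" → prefix "0297" already present; 2 new (9, 3)
  "6187" → 4 new (6, 1, 8, 7)
  "0297" → prefix "0297" already present; 0 new (none)
  "077076" → prefix "0770" already present; 2 new (7, 6)
Total nodes = 4 + 8 + 3 + 3 + 7 + 2 + 0 + 3 + 4 + 1 + 6 + 4 + 2 + 4 + 0 + 2 = 53

53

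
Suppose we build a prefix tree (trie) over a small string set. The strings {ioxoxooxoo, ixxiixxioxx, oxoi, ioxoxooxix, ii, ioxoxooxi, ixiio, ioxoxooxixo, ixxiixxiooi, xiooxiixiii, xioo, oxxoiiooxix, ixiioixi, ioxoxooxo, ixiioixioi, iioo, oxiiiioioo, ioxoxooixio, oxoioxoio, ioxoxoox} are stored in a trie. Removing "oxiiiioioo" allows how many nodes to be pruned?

8

After clearing the end-marker at "oxiiiioioo", prune upward until reaching a node still needed by another word.
The suffix "iiiioioo" (8 nodes) is used only by "oxiiiioioo"; the node for "ox" still has the child "o", so pruning stops there.
Nodes removed: 8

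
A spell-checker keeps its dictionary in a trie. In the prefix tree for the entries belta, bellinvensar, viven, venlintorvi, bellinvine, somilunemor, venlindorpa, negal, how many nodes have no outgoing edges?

8

Leaves are exactly the stored words that no other stored word extends.
Those words: "bellinvensar", "bellinvine", "belta", "negal", "somilunemor", "venlindorpa", "venlintorvi", "viven"
Leaf count: 8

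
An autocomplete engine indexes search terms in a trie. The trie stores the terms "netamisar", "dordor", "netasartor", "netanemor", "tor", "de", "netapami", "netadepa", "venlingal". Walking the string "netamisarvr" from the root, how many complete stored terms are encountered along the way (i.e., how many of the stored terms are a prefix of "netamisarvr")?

Walk "netamisarvr" from the root; an end-of-word marker is hit whenever a stored word is a prefix of "netamisarvr".
Prefixes of the query that are stored words: "netamisar"
Count: 1

1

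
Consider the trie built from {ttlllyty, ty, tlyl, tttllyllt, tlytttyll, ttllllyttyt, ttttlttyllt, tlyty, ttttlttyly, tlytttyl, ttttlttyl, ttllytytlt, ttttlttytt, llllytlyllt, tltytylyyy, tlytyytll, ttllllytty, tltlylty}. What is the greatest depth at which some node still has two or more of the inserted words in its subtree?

10

The deepest shared node is where two words last agree before diverging.
e.g. "ttllllytty" and "ttllllyttyt" share the prefix "ttllllytty" of length 10; no pair shares a longer one.
Longest shared-prefix length: 10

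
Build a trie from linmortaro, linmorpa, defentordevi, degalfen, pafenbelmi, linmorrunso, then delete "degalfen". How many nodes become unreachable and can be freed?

6

After clearing the end-marker at "degalfen", prune upward until reaching a node still needed by another word.
The suffix "galfen" (6 nodes) is used only by "degalfen"; the node for "de" still has the child "f", so pruning stops there.
Nodes removed: 6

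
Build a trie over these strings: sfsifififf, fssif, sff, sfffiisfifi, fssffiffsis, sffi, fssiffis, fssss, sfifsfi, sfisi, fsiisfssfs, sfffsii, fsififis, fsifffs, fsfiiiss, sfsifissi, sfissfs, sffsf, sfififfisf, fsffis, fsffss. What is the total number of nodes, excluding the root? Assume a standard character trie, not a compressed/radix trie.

Trace insertions, counting only characters that open a new branch:
  "sfsifififf" → 10 new (s, f, s, i, f, i, f, i, f, f)
  "fssif" → 5 new (f, s, s, i, f)
  "sff" → prefix "sf" already present; 1 new (f)
  "sfffiisfifi" → prefix "sff" already present; 8 new (f, i, i, s, f, i, f, i)
  "fssffiffsis" → prefix "fss" already present; 8 new (f, f, i, f, f, s, i, s)
  "sffi" → prefix "sff" already present; 1 new (i)
  "fssiffis" → prefix "fssif" already present; 3 new (f, i, s)
  "fssss" → prefix "fss" already present; 2 new (s, s)
  "sfifsfi" → prefix "sf" already present; 5 new (i, f, s, f, i)
  "sfisi" → prefix "sfi" already present; 2 new (s, i)
  "fsiisfssfs" → prefix "fs" already present; 8 new (i, i, s, f, s, s, f, s)
  "sfffsii" → prefix "sfff" already present; 3 new (s, i, i)
  "fsififis" → prefix "fsi" already present; 5 new (f, i, f, i, s)
  "fsifffs" → prefix "fsif" already present; 3 new (f, f, s)
  "fsfiiiss" → prefix "fs" already present; 6 new (f, i, i, i, s, s)
  "sfsifissi" → prefix "sfsifi" already present; 3 new (s, s, i)
  "sfissfs" → prefix "sfis" already present; 3 new (s, f, s)
  "sffsf" → prefix "sff" already present; 2 new (s, f)
  "sfififfisf" → prefix "sfif" already present; 6 new (i, f, f, i, s, f)
  "fsffis" → prefix "fsf" already present; 3 new (f, i, s)
  "fsffss" → prefix "fsff" already present; 2 new (s, s)
Total nodes = 10 + 5 + 1 + 8 + 8 + 1 + 3 + 2 + 5 + 2 + 8 + 3 + 5 + 3 + 6 + 3 + 3 + 2 + 6 + 3 + 2 = 89

89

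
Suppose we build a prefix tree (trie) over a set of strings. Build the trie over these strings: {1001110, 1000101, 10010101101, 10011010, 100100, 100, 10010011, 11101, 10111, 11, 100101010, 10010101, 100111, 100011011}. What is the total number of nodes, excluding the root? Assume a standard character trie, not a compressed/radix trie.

36

For each word, the new-node count is its length minus the longest prefix already in the trie:
  "1001110" → 7 new (1, 0, 0, 1, 1, 1, 0)
  "1000101" → prefix "100" already present; 4 new (0, 1, 0, 1)
  "10010101101" → prefix "1001" already present; 7 new (0, 1, 0, 1, 1, 0, 1)
  "10011010" → prefix "10011" already present; 3 new (0, 1, 0)
  "100100" → prefix "10010" already present; 1 new (0)
  "100" → prefix "100" already present; 0 new (none)
  "10010011" → prefix "100100" already present; 2 new (1, 1)
  "11101" → prefix "1" already present; 4 new (1, 1, 0, 1)
  "10111" → prefix "10" already present; 3 new (1, 1, 1)
  "11" → prefix "11" already present; 0 new (none)
  "100101010" → prefix "10010101" already present; 1 new (0)
  "10010101" → prefix "10010101" already present; 0 new (none)
  "100111" → prefix "100111" already present; 0 new (none)
  "100011011" → prefix "10001" already present; 4 new (1, 0, 1, 1)
Total nodes = 7 + 4 + 7 + 3 + 1 + 0 + 2 + 4 + 3 + 0 + 1 + 0 + 0 + 4 = 36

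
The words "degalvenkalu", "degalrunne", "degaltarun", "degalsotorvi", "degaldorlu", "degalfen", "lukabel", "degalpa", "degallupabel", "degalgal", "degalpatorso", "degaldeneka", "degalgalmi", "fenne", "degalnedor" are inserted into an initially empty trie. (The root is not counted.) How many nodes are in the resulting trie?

78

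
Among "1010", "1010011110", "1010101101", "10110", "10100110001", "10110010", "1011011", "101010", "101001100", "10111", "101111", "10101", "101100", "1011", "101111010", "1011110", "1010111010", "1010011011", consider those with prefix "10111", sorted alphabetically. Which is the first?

10111

Words with prefix "10111", in lexicographic order: "10111", "101111", "1011110", "101111010"
Position 1: 10111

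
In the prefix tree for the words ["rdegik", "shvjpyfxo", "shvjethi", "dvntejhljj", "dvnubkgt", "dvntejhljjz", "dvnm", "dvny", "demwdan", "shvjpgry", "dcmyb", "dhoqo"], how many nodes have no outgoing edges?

A leaf is a node with no children — equivalently, the end of a word that is not a proper prefix of any other stored word.
Those words: "dcmyb", "demwdan", "dhoqo", "dvnm", "dvntejhljjz", "dvnubkgt", "dvny", "rdegik", "shvjethi", "shvjpgry", "shvjpyfxo"
Leaf count: 11

11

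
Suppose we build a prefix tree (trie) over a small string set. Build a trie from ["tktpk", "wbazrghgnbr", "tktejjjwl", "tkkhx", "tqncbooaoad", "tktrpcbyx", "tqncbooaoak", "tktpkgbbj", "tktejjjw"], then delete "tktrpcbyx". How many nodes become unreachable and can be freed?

Walk "tktrpcbyx" from the leaf back toward the root, removing each node that no remaining word uses.
The suffix "rpcbyx" (6 nodes) is used only by "tktrpcbyx"; the node for "tkt" still has the child "p", so pruning stops there.
Nodes removed: 6

6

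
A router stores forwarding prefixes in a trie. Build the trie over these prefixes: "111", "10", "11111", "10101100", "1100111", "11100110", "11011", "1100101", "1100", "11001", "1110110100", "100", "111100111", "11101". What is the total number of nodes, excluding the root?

38

Count nodes per top-level branch (shared prefixes stored once):
  '1'-branch (10, 100, 10101100, 1100, 11001, 1100101, 1100111, 11011, 111, 11100110, 11101, 1110110100, 111100111, 11111): 38 nodes
Sum: 38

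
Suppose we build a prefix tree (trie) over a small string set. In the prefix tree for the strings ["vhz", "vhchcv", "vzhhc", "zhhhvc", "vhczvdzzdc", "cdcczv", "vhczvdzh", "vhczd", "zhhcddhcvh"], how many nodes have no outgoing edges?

9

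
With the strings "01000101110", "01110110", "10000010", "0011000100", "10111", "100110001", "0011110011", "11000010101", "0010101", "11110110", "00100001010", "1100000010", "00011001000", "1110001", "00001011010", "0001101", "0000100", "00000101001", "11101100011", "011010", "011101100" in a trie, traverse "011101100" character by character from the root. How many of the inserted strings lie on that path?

Check each prefix of "011101100" against the stored set — each match is an end-marker on the path.
Prefixes of the query that are stored words: "01110110", "011101100"
Count: 2

2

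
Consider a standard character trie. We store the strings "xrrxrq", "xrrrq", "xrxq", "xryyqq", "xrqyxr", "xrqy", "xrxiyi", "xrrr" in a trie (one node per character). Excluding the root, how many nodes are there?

21

For each word, the new-node count is its length minus the longest prefix already in the trie:
  "xrrxrq" → 6 new (x, r, r, x, r, q)
  "xrrrq" → prefix "xrr" already present; 2 new (r, q)
  "xrxq" → prefix "xr" already present; 2 new (x, q)
  "xryyqq" → prefix "xr" already present; 4 new (y, y, q, q)
  "xrqyxr" → prefix "xr" already present; 4 new (q, y, x, r)
  "xrqy" → prefix "xrqy" already present; 0 new (none)
  "xrxiyi" → prefix "xrx" already present; 3 new (i, y, i)
  "xrrr" → prefix "xrrr" already present; 0 new (none)
Total nodes = 6 + 2 + 2 + 4 + 4 + 0 + 3 + 0 = 21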